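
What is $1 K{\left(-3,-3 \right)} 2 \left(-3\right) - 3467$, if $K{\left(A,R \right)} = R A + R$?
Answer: $-3503$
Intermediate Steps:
$K{\left(A,R \right)} = R + A R$ ($K{\left(A,R \right)} = A R + R = R + A R$)
$1 K{\left(-3,-3 \right)} 2 \left(-3\right) - 3467 = 1 \left(- 3 \left(1 - 3\right)\right) 2 \left(-3\right) - 3467 = 1 \left(\left(-3\right) \left(-2\right)\right) \left(-6\right) - 3467 = 1 \cdot 6 \left(-6\right) - 3467 = 6 \left(-6\right) - 3467 = -36 - 3467 = -3503$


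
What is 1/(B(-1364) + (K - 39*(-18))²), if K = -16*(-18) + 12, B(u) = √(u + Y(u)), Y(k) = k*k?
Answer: 251001/252005543221 - √464783/504011086442 ≈ 9.9466e-7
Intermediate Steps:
Y(k) = k²
B(u) = √(u + u²)
K = 300 (K = 288 + 12 = 300)
1/(B(-1364) + (K - 39*(-18))²) = 1/(√(-1364*(1 - 1364)) + (300 - 39*(-18))²) = 1/(√(-1364*(-1363)) + (300 + 702)²) = 1/(√1859132 + 1002²) = 1/(2*√464783 + 1004004) = 1/(1004004 + 2*√464783)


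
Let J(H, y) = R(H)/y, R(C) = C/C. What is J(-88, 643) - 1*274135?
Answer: -176268804/643 ≈ -2.7414e+5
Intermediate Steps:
R(C) = 1
J(H, y) = 1/y
J(-88, 643) - 1*274135 = 1/643 - 1*274135 = 1/643 - 274135 = -176268804/643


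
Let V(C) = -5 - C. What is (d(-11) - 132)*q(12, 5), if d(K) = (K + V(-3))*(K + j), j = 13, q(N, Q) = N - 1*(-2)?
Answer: -2212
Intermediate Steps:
q(N, Q) = 2 + N (q(N, Q) = N + 2 = 2 + N)
d(K) = (-2 + K)*(13 + K) (d(K) = (K + (-5 - 1*(-3)))*(K + 13) = (K + (-5 + 3))*(13 + K) = (K - 2)*(13 + K) = (-2 + K)*(13 + K))
(d(-11) - 132)*q(12, 5) = ((-26 + (-11)² + 11*(-11)) - 132)*(2 + 12) = ((-26 + 121 - 121) - 132)*14 = (-26 - 132)*14 = -158*14 = -2212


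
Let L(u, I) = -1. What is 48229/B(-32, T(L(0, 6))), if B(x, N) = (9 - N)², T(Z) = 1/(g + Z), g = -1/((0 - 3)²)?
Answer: 4822900/9801 ≈ 492.08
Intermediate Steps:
g = -⅑ (g = -1/((-3)²) = -1/9 = -1*⅑ = -⅑ ≈ -0.11111)
T(Z) = 1/(-⅑ + Z)
48229/B(-32, T(L(0, 6))) = 48229/((-9 + 9/(-1 + 9*(-1)))²) = 48229/((-9 + 9/(-1 - 9))²) = 48229/((-9 + 9/(-10))²) = 48229/((-9 + 9*(-⅒))²) = 48229/((-9 - 9/10)²) = 48229/((-99/10)²) = 48229/(9801/100) = 48229*(100/9801) = 4822900/9801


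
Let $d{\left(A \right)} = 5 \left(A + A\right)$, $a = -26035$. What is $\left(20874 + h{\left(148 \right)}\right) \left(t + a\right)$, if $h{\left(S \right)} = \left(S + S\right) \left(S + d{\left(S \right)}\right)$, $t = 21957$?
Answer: $-2050263436$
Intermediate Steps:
$d{\left(A \right)} = 10 A$ ($d{\left(A \right)} = 5 \cdot 2 A = 10 A$)
$h{\left(S \right)} = 22 S^{2}$ ($h{\left(S \right)} = \left(S + S\right) \left(S + 10 S\right) = 2 S 11 S = 22 S^{2}$)
$\left(20874 + h{\left(148 \right)}\right) \left(t + a\right) = \left(20874 + 22 \cdot 148^{2}\right) \left(21957 - 26035\right) = \left(20874 + 22 \cdot 21904\right) \left(-4078\right) = \left(20874 + 481888\right) \left(-4078\right) = 502762 \left(-4078\right) = -2050263436$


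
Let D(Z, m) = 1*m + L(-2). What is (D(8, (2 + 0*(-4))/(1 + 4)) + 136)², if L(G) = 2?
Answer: 478864/25 ≈ 19155.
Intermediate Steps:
D(Z, m) = 2 + m (D(Z, m) = 1*m + 2 = m + 2 = 2 + m)
(D(8, (2 + 0*(-4))/(1 + 4)) + 136)² = ((2 + (2 + 0*(-4))/(1 + 4)) + 136)² = ((2 + (2 + 0)/5) + 136)² = ((2 + 2*(⅕)) + 136)² = ((2 + ⅖) + 136)² = (12/5 + 136)² = (692/5)² = 478864/25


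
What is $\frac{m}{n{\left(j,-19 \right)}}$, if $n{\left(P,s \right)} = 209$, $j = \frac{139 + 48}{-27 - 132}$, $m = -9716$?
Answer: $- \frac{9716}{209} \approx -46.488$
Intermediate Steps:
$j = - \frac{187}{159}$ ($j = \frac{187}{-159} = 187 \left(- \frac{1}{159}\right) = - \frac{187}{159} \approx -1.1761$)
$\frac{m}{n{\left(j,-19 \right)}} = - \frac{9716}{209}$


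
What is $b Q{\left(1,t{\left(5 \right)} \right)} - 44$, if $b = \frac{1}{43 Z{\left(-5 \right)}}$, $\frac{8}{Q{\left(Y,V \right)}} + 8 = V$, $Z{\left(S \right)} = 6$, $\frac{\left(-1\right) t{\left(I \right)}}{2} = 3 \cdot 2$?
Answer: $- \frac{28381}{645} \approx -44.002$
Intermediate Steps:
$t{\left(I \right)} = -12$ ($t{\left(I \right)} = - 2 \cdot 3 \cdot 2 = \left(-2\right) 6 = -12$)
$Q{\left(Y,V \right)} = \frac{8}{-8 + V}$
$b = \frac{1}{258}$ ($b = \frac{1}{43 \cdot 6} = \frac{1}{258} \approx 0.003876$)
$b Q{\left(1,t{\left(5 \right)} \right)} - 44 = \frac{8 \frac{1}{-8 - 12}}{258} - 44 = \frac{8 \frac{1}{-20}}{258} - 44 = \frac{8 \left(- \frac{1}{20}\right)}{258} - 44 = \frac{1}{258} \left(- \frac{2}{5}\right) - 44 = - \frac{1}{645} - 44 = - \frac{28381}{645}$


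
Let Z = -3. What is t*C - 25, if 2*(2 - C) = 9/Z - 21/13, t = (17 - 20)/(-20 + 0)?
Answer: -1583/65 ≈ -24.354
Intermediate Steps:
t = 3/20 (t = -3/(-20) = -3*(-1/20) = 3/20 ≈ 0.15000)
C = 56/13 (C = 2 - (9/(-3) - 21/13)/2 = 2 - (9*(-⅓) - 21*1/13)/2 = 2 - (-3 - 21/13)/2 = 2 - ½*(-60/13) = 2 + 30/13 = 56/13 ≈ 4.3077)
t*C - 25 = (3/20)*(56/13) - 25 = 42/65 - 25 = -1583/65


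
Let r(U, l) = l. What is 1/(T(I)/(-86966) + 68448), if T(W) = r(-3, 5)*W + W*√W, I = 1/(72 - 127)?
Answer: 43064343014454488375/2947668150698397726600688 - 2391565*I*√55/2947668150698397726600688 ≈ 1.461e-5 - 6.0171e-18*I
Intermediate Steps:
I = -1/55 (I = 1/(-55) = -1/55 ≈ -0.018182)
T(W) = W^(3/2) + 5*W (T(W) = 5*W + W*√W = 5*W + W^(3/2) = W^(3/2) + 5*W)
1/(T(I)/(-86966) + 68448) = 1/(((-1/55)^(3/2) + 5*(-1/55))/(-86966) + 68448) = 1/((-I*√55/3025 - 1/11)*(-1/86966) + 68448) = 1/((-1/11 - I*√55/3025)*(-1/86966) + 68448) = 1/((1/956626 + I*√55/263072150) + 68448) = 1/(65479136449/956626 + I*√55/263072150)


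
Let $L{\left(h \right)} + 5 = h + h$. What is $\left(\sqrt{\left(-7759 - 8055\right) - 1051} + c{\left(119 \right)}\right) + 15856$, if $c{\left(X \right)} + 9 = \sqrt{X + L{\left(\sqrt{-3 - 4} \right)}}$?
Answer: $15847 + \sqrt{114 + 2 i \sqrt{7}} + i \sqrt{16865} \approx 15858.0 + 130.11 i$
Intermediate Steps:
$L{\left(h \right)} = -5 + 2 h$ ($L{\left(h \right)} = -5 + \left(h + h\right) = -5 + 2 h$)
$c{\left(X \right)} = -9 + \sqrt{-5 + X + 2 i \sqrt{7}}$ ($c{\left(X \right)} = -9 + \sqrt{X - \left(5 - 2 \sqrt{-3 - 4}\right)} = -9 + \sqrt{X - \left(5 - 2 \sqrt{-7}\right)} = -9 + \sqrt{X - \left(5 - 2 i \sqrt{7}\right)} = -9 + \sqrt{-5 + X + 2 i \sqrt{7}}$)
$\left(\sqrt{\left(-7759 - 8055\right) - 1051} + c{\left(119 \right)}\right) + 15856 = \left(\sqrt{\left(-7759 - 8055\right) - 1051} - \left(9 - \sqrt{-5 + 119 + 2 i \sqrt{7}}\right)\right) + 15856 = \left(\sqrt{-15814 - 1051} - \left(9 - \sqrt{114 + 2 i \sqrt{7}}\right)\right) + 15856 = \left(\sqrt{-16865} - \left(9 - \sqrt{114 + 2 i \sqrt{7}}\right)\right) + 15856 = \left(i \sqrt{16865} - \left(9 - \sqrt{114 + 2 i \sqrt{7}}\right)\right) + 15856 = \left(-9 + \sqrt{114 + 2 i \sqrt{7}} + i \sqrt{16865}\right) + 15856 = 15847 + \sqrt{114 + 2 i \sqrt{7}} + i \sqrt{16865}$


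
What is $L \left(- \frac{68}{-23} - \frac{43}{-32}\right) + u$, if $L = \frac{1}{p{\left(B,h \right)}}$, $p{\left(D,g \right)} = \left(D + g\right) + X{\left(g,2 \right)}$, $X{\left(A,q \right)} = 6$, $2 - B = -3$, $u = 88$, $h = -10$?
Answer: $\frac{67933}{736} \approx 92.3$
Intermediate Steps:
$B = 5$ ($B = 2 - -3 = 2 + 3 = 5$)
$p{\left(D,g \right)} = 6 + D + g$ ($p{\left(D,g \right)} = \left(D + g\right) + 6 = 6 + D + g$)
$L = 1$ ($L = \frac{1}{6 + 5 - 10} = 1^{-1} = 1$)
$L \left(- \frac{68}{-23} - \frac{43}{-32}\right) + u = 1 \left(- \frac{68}{-23} - \frac{43}{-32}\right) + 88 = 1 \left(\left(-68\right) \left(- \frac{1}{23}\right) - - \frac{43}{32}\right) + 88 = 1 \left(\frac{68}{23} + \frac{43}{32}\right) + 88 = 1 \cdot \frac{3165}{736} + 88 = \frac{3165}{736} + 88 = \frac{67933}{736}$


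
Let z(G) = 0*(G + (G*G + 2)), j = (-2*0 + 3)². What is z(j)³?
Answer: 0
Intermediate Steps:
j = 9 (j = (0 + 3)² = 3² = 9)
z(G) = 0 (z(G) = 0*(G + (G² + 2)) = 0*(G + (2 + G²)) = 0*(2 + G + G²) = 0)
z(j)³ = 0³ = 0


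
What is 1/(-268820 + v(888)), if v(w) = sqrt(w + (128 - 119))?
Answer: -268820/72264191503 - sqrt(897)/72264191503 ≈ -3.7204e-6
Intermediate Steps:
v(w) = sqrt(9 + w) (v(w) = sqrt(w + 9) = sqrt(9 + w))
1/(-268820 + v(888)) = 1/(-268820 + sqrt(9 + 888)) = 1/(-268820 + sqrt(897))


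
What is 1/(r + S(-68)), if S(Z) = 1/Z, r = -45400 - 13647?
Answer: -68/4015197 ≈ -1.6936e-5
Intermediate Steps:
r = -59047
1/(r + S(-68)) = 1/(-59047 + 1/(-68)) = 1/(-59047 - 1/68) = 1/(-4015197/68) = -68/4015197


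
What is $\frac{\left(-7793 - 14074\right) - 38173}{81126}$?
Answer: $- \frac{30020}{40563} \approx -0.74008$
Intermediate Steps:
$\frac{\left(-7793 - 14074\right) - 38173}{81126} = \left(\left(-7793 - 14074\right) - 38173\right) \frac{1}{81126} = \left(-21867 - 38173\right) \frac{1}{81126} = \left(-60040\right) \frac{1}{81126} = - \frac{30020}{40563}$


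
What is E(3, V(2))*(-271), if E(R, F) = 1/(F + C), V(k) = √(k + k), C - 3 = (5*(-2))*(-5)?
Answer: -271/55 ≈ -4.9273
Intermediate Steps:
C = 53 (C = 3 + (5*(-2))*(-5) = 3 - 10*(-5) = 3 + 50 = 53)
V(k) = √2*√k (V(k) = √(2*k) = √2*√k)
E(R, F) = 1/(53 + F) (E(R, F) = 1/(F + 53) = 1/(53 + F))
E(3, V(2))*(-271) = -271/(53 + √2*√2) = -271/(53 + 2) = -271/55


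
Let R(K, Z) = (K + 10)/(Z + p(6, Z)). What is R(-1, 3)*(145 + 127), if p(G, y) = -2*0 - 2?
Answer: 2448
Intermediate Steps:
p(G, y) = -2 (p(G, y) = 0 - 2 = -2)
R(K, Z) = (10 + K)/(-2 + Z) (R(K, Z) = (K + 10)/(Z - 2) = (10 + K)/(-2 + Z))
R(-1, 3)*(145 + 127) = ((10 - 1)/(-2 + 3))*(145 + 127) = (9/1)*272 = (1*9)*272 = 9*272 = 2448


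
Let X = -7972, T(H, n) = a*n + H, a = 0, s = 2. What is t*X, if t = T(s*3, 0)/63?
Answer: -15944/21 ≈ -759.24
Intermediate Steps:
T(H, n) = H (T(H, n) = 0*n + H = 0 + H = H)
t = 2/21 (t = (2*3)/63 = 6*(1/63) = 2/21 ≈ 0.095238)
t*X = (2/21)*(-7972) = -15944/21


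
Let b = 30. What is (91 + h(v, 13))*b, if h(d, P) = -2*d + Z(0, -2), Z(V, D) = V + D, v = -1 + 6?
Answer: 2370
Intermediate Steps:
v = 5
Z(V, D) = D + V
h(d, P) = -2 - 2*d (h(d, P) = -2*d + (-2 + 0) = -2*d - 2 = -2 - 2*d)
(91 + h(v, 13))*b = (91 + (-2 - 2*5))*30 = (91 + (-2 - 10))*30 = (91 - 12)*30 = 79*30 = 2370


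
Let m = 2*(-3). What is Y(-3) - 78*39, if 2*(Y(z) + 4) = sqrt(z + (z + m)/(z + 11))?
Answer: -3046 + I*sqrt(66)/8 ≈ -3046.0 + 1.0155*I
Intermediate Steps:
m = -6
Y(z) = -4 + sqrt(z + (-6 + z)/(11 + z))/2 (Y(z) = -4 + sqrt(z + (z - 6)/(z + 11))/2 = -4 + sqrt(z + (-6 + z)/(11 + z))/2)
Y(-3) - 78*39 = (-4 + sqrt((-6 - 3 - 3*(11 - 3))/(11 - 3))/2) - 78*39 = (-4 + sqrt((-6 - 3 - 3*8)/8)/2) - 3042 = (-4 + sqrt((-6 - 3 - 24)/8)/2) - 3042 = (-4 + sqrt((1/8)*(-33))/2) - 3042 = (-4 + sqrt(-33/8)/2) - 3042 = (-4 + (I*sqrt(66)/4)/2) - 3042 = (-4 + I*sqrt(66)/8) - 3042 = -3046 + I*sqrt(66)/8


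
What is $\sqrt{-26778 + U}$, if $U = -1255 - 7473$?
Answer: $i \sqrt{35506} \approx 188.43 i$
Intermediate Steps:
$U = -8728$ ($U = -1255 - 7473 = -8728$)
$\sqrt{-26778 + U} = \sqrt{-26778 - 8728} = \sqrt{-35506} = i \sqrt{35506}$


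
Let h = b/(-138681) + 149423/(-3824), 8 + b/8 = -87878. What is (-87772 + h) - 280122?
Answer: -195118161003287/530316144 ≈ -3.6793e+5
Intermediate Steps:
b = -703088 (b = -64 + 8*(-87878) = -64 - 703024 = -703088)
h = -18033522551/530316144 (h = -703088/(-138681) + 149423/(-3824) = -703088*(-1/138681) + 149423*(-1/3824) = 703088/138681 - 149423/3824 = -18033522551/530316144 ≈ -34.005)
(-87772 + h) - 280122 = (-87772 - 18033522551/530316144) - 280122 = -46564942113719/530316144 - 280122 = -195118161003287/530316144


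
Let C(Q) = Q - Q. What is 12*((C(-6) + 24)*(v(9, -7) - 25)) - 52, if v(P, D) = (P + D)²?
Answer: -6100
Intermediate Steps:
C(Q) = 0
v(P, D) = (D + P)²
12*((C(-6) + 24)*(v(9, -7) - 25)) - 52 = 12*((0 + 24)*((-7 + 9)² - 25)) - 52 = 12*(24*(2² - 25)) - 52 = 12*(24*(4 - 25)) - 52 = 12*(24*(-21)) - 52 = 12*(-504) - 52 = -6048 - 52 = -6100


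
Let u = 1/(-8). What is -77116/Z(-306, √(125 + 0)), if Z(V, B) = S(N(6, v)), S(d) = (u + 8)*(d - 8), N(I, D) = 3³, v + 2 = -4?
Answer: -616928/1197 ≈ -515.40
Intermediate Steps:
v = -6 (v = -2 - 4 = -6)
N(I, D) = 27
u = -⅛ ≈ -0.12500
S(d) = -63 + 63*d/8 (S(d) = (-⅛ + 8)*(d - 8) = 63*(-8 + d)/8 = -63 + 63*d/8)
Z(V, B) = 1197/8 (Z(V, B) = -63 + (63/8)*27 = -63 + 1701/8 = 1197/8)
-77116/Z(-306, √(125 + 0)) = -77116/1197/8 = -77116*8/1197 = -616928/1197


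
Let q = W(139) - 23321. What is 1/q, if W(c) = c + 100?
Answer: -1/23082 ≈ -4.3324e-5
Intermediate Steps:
W(c) = 100 + c
q = -23082 (q = (100 + 139) - 23321 = 239 - 23321 = -23082)
1/q = 1/(-23082) = -1/23082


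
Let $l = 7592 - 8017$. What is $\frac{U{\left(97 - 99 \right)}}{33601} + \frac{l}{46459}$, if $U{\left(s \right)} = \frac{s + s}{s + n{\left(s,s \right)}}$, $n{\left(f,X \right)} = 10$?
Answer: $- \frac{28607309}{3122137718} \approx -0.0091627$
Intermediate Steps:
$l = -425$
$U{\left(s \right)} = \frac{2 s}{10 + s}$ ($U{\left(s \right)} = \frac{s + s}{s + 10} = \frac{2 s}{10 + s}$)
$\frac{U{\left(97 - 99 \right)}}{33601} + \frac{l}{46459} = \frac{2 \left(97 - 99\right) \frac{1}{10 + \left(97 - 99\right)}}{33601} - \frac{425}{46459} = 2 \left(-2\right) \frac{1}{10 - 2} \cdot \frac{1}{33601} - \frac{425}{46459} = 2 \left(-2\right) \frac{1}{8} \cdot \frac{1}{33601} - \frac{425}{46459} = \left(- \frac{1}{2}\right) \frac{1}{33601} - \frac{425}{46459} = - \frac{1}{67202} - \frac{425}{46459} = - \frac{28607309}{3122137718}$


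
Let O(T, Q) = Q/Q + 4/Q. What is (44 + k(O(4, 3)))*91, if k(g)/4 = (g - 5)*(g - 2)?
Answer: 33124/9 ≈ 3680.4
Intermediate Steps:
O(T, Q) = 1 + 4/Q
k(g) = 4*(-5 + g)*(-2 + g) (k(g) = 4*((g - 5)*(g - 2)) = 4*((-5 + g)*(-2 + g)) = 4*(-5 + g)*(-2 + g))
(44 + k(O(4, 3)))*91 = (44 + (40 - 28*(4 + 3)/3 + 4*((4 + 3)/3)**2))*91 = (44 + (40 - 28*7/3 + 4*((1/3)*7)**2))*91 = (44 + (40 - 28*7/3 + 4*(7/3)**2))*91 = (44 + (40 - 196/3 + 4*(49/9)))*91 = (44 + (40 - 196/3 + 196/9))*91 = (44 - 32/9)*91 = (364/9)*91 = 33124/9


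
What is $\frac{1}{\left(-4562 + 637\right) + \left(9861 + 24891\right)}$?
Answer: $\frac{1}{30827} \approx 3.2439 \cdot 10^{-5}$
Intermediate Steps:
$\frac{1}{\left(-4562 + 637\right) + \left(9861 + 24891\right)} = \frac{1}{-3925 + 34752} = \frac{1}{30827}$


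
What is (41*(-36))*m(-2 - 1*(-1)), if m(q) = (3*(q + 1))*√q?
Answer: 0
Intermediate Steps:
m(q) = √q*(3 + 3*q) (m(q) = (3*(1 + q))*√q = (3 + 3*q)*√q = √q*(3 + 3*q))
(41*(-36))*m(-2 - 1*(-1)) = (41*(-36))*(3*√(-2 - 1*(-1))*(1 + (-2 - 1*(-1)))) = -4428*√(-2 + 1)*(1 + (-2 + 1)) = -4428*√(-1)*(1 - 1) = -4428*I*0 = -1476*0 = 0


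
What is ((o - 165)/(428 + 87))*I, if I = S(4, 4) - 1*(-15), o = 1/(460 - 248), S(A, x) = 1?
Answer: -139916/27295 ≈ -5.1261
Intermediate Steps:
o = 1/212 ≈ 0.0047170
I = 16 (I = 1 - 1*(-15) = 1 + 15 = 16)
((o - 165)/(428 + 87))*I = ((1/212 - 165)/(428 + 87))*16 = -34979/212/515*16 = -34979/212*1/515*16 = -34979/109180*16 = -139916/27295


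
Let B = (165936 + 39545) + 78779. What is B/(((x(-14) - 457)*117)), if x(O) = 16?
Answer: -284260/51597 ≈ -5.5092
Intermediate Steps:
B = 284260 (B = 205481 + 78779 = 284260)
B/(((x(-14) - 457)*117)) = 284260/(((16 - 457)*117)) = 284260/((-441*117)) = 284260/(-51597) = 284260*(-1/51597) = -284260/51597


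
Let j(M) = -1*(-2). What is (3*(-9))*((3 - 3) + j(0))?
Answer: -54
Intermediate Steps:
j(M) = 2
(3*(-9))*((3 - 3) + j(0)) = (3*(-9))*((3 - 3) + 2) = -27*(0 + 2) = -27*2 = -54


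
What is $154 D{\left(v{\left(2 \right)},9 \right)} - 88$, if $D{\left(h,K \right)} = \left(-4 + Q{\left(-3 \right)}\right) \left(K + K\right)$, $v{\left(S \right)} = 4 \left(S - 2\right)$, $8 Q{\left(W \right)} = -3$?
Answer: $- \frac{24431}{2} \approx -12216.0$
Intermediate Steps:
$Q{\left(W \right)} = - \frac{3}{8}$ ($Q{\left(W \right)} = \frac{1}{8} \left(-3\right) = - \frac{3}{8}$)
$v{\left(S \right)} = -8 + 4 S$ ($v{\left(S \right)} = 4 \left(-2 + S\right) = -8 + 4 S$)
$D{\left(h,K \right)} = - \frac{35 K}{4}$ ($D{\left(h,K \right)} = \left(-4 - \frac{3}{8}\right) \left(K + K\right) = - \frac{35 \cdot 2 K}{8} = - \frac{35 K}{4}$)
$154 D{\left(v{\left(2 \right)},9 \right)} - 88 = 154 \left(\left(- \frac{35}{4}\right) 9\right) - 88 = 154 \left(- \frac{315}{4}\right) - 88 = - \frac{24255}{2} - 88 = - \frac{24431}{2}$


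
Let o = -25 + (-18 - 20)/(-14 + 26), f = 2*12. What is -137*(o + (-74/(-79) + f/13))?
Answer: 21428855/6162 ≈ 3477.6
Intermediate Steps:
f = 24
o = -169/6 (o = -25 - 38/12 = -25 - 38*1/12 = -25 - 19/6 = -169/6 ≈ -28.167)
-137*(o + (-74/(-79) + f/13)) = -137*(-169/6 + (-74/(-79) + 24/13)) = -137*(-169/6 + (-74*(-1/79) + 24*(1/13))) = -137*(-169/6 + (74/79 + 24/13)) = -137*(-169/6 + 2858/1027) = -137*(-156415/6162) = 21428855/6162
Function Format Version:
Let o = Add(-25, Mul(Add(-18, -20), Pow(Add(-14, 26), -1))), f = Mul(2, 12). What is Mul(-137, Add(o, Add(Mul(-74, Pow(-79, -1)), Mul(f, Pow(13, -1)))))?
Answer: Rational(21428855, 6162) ≈ 3477.6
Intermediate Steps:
f = 24
o = Rational(-169, 6) (o = Add(-25, Mul(-38, Pow(12, -1))) = Add(-25, Mul(-38, Rational(1, 12))) = Add(-25, Rational(-19, 6)) = Rational(-169, 6) ≈ -28.167)
Mul(-137, Add(o, Add(Mul(-74, Pow(-79, -1)), Mul(f, Pow(13, -1))))) = Mul(-137, Add(Rational(-169, 6), Add(Mul(-74, Pow(-79, -1)), Mul(24, Pow(13, -1))))) = Mul(-137, Add(Rational(-169, 6), Add(Mul(-74, Rational(-1, 79)), Mul(24, Rational(1, 13))))) = Mul(-137, Add(Rational(-169, 6), Add(Rational(74, 79), Rational(24, 13)))) = Mul(-137, Add(Rational(-169, 6), Rational(2858, 1027))) = Mul(-137, Rational(-156415, 6162)) = Rational(21428855, 6162)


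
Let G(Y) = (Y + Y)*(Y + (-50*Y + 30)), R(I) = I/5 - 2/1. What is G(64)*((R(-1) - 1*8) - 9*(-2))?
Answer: -15505152/5 ≈ -3.1010e+6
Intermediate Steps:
R(I) = -2 + I/5 (R(I) = I*(⅕) - 2*1 = I/5 - 2 = -2 + I/5)
G(Y) = 2*Y*(30 - 49*Y) (G(Y) = (2*Y)*(Y + (30 - 50*Y)) = (2*Y)*(30 - 49*Y) = 2*Y*(30 - 49*Y))
G(64)*((R(-1) - 1*8) - 9*(-2)) = (2*64*(30 - 49*64))*(((-2 + (⅕)*(-1)) - 1*8) - 9*(-2)) = (2*64*(30 - 3136))*(((-2 - ⅕) - 8) + 18) = (2*64*(-3106))*((-11/5 - 8) + 18) = -397568*(-51/5 + 18) = -397568*39/5 = -15505152/5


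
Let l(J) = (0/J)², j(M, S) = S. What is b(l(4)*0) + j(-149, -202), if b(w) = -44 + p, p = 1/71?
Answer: -17465/71 ≈ -245.99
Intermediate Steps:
p = 1/71 ≈ 0.014085
l(J) = 0 (l(J) = 0² = 0)
b(w) = -3123/71 (b(w) = -44 + 1/71 = -3123/71)
b(l(4)*0) + j(-149, -202) = -3123/71 - 202 = -17465/71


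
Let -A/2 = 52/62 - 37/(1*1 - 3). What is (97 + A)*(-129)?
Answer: -233232/31 ≈ -7523.6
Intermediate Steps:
A = -1199/31 (A = -2*(52/62 - 37/(1*1 - 3)) = -2*(52*(1/62) - 37/(1 - 3)) = -2*(26/31 - 37/(-2)) = -2*(26/31 - 37*(-½)) = -2*(26/31 + 37/2) = -2*1199/62 = -1199/31 ≈ -38.677)
(97 + A)*(-129) = (97 - 1199/31)*(-129) = (1808/31)*(-129) = -233232/31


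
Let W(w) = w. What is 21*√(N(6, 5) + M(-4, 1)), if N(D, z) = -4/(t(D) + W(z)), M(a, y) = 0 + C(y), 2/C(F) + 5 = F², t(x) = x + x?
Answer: 105*I*√34/34 ≈ 18.007*I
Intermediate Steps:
t(x) = 2*x
C(F) = 2/(-5 + F²)
M(a, y) = 2/(-5 + y²) (M(a, y) = 0 + 2/(-5 + y²) = 2/(-5 + y²))
N(D, z) = -4/(z + 2*D) (N(D, z) = -4/(2*D + z) = -4/(z + 2*D))
21*√(N(6, 5) + M(-4, 1)) = 21*√(-4/(5 + 2*6) + 2/(-5 + 1²)) = 21*√(-4/(5 + 12) + 2/(-5 + 1)) = 21*√(-4/17 + 2/(-4)) = 21*√(-4*1/17 + 2*(-¼)) = 21*√(-4/17 - ½) = 21*√(-25/34) = 21*(5*I*√34/34) = 105*I*√34/34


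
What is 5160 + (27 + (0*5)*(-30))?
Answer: 5187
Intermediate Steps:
5160 + (27 + (0*5)*(-30)) = 5160 + (27 + 0*(-30)) = 5160 + (27 + 0) = 5160 + 27 = 5187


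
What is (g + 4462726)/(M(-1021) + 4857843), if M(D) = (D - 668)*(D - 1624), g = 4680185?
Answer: 3047637/3108416 ≈ 0.98045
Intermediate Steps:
M(D) = (-1624 + D)*(-668 + D) (M(D) = (-668 + D)*(-1624 + D) = (-1624 + D)*(-668 + D))
(g + 4462726)/(M(-1021) + 4857843) = (4680185 + 4462726)/((1084832 + (-1021)**2 - 2292*(-1021)) + 4857843) = 9142911/((1084832 + 1042441 + 2340132) + 4857843) = 9142911/(4467405 + 4857843) = 9142911/9325248 = 9142911*(1/9325248) = 3047637/3108416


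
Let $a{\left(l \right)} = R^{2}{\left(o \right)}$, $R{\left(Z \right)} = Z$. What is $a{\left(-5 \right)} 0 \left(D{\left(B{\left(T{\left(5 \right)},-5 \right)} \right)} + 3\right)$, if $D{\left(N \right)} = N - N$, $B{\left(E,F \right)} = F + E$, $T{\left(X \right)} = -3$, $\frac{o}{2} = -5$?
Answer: $0$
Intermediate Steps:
$o = -10$ ($o = 2 \left(-5\right) = -10$)
$B{\left(E,F \right)} = E + F$
$D{\left(N \right)} = 0$
$a{\left(l \right)} = 100$ ($a{\left(l \right)} = \left(-10\right)^{2} = 100$)
$a{\left(-5 \right)} 0 \left(D{\left(B{\left(T{\left(5 \right)},-5 \right)} \right)} + 3\right) = 100 \cdot 0 \left(0 + 3\right) = 100 \cdot 0 \cdot 3 = 100 \cdot 0 = 0$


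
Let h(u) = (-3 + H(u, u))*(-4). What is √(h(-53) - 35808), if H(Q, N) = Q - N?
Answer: 2*I*√8949 ≈ 189.2*I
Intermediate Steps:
h(u) = 12 (h(u) = (-3 + (u - u))*(-4) = (-3 + 0)*(-4) = -3*(-4) = 12)
√(h(-53) - 35808) = √(12 - 35808) = √(-35796) = 2*I*√8949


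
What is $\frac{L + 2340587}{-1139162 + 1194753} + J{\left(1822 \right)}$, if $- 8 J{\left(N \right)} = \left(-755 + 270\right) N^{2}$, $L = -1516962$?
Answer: $\frac{22376028728085}{111182} \approx 2.0126 \cdot 10^{8}$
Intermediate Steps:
$J{\left(N \right)} = \frac{485 N^{2}}{8}$ ($J{\left(N \right)} = - \frac{\left(-755 + 270\right) N^{2}}{8} = - \frac{\left(-485\right) N^{2}}{8} = \frac{485 N^{2}}{8}$)
$\frac{L + 2340587}{-1139162 + 1194753} + J{\left(1822 \right)} = \frac{-1516962 + 2340587}{-1139162 + 1194753} + \frac{485 \cdot 1822^{2}}{8} = \frac{823625}{55591} + \frac{485}{8} \cdot 3319684 = 823625 \cdot \frac{1}{55591} + \frac{402511685}{2} = \frac{823625}{55591} + \frac{402511685}{2} = \frac{22376028728085}{111182}$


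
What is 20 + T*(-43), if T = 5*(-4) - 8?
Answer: 1224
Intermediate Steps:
T = -28 (T = -20 - 8 = -28)
20 + T*(-43) = 20 - 28*(-43) = 20 + 1204 = 1224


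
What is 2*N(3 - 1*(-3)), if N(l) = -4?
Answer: -8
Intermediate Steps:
2*N(3 - 1*(-3)) = 2*(-4) = -8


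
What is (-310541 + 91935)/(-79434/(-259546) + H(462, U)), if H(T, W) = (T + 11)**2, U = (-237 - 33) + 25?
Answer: -14184578219/14517011617 ≈ -0.97710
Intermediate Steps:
U = -245 (U = -270 + 25 = -245)
H(T, W) = (11 + T)**2
(-310541 + 91935)/(-79434/(-259546) + H(462, U)) = (-310541 + 91935)/(-79434/(-259546) + (11 + 462)**2) = -218606/(-79434*(-1/259546) + 473**2) = -218606/(39717/129773 + 223729) = -218606/29034023234/129773 = -218606*129773/29034023234 = -14184578219/14517011617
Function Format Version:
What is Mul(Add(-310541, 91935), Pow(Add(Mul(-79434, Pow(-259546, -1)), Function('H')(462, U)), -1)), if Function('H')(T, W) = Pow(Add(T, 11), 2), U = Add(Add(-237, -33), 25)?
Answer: Rational(-14184578219, 14517011617) ≈ -0.97710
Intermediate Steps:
U = -245 (U = Add(-270, 25) = -245)
Function('H')(T, W) = Pow(Add(11, T), 2)
Mul(Add(-310541, 91935), Pow(Add(Mul(-79434, Pow(-259546, -1)), Function('H')(462, U)), -1)) = Mul(Add(-310541, 91935), Pow(Add(Mul(-79434, Pow(-259546, -1)), Pow(Add(11, 462), 2)), -1)) = Mul(-218606, Pow(Add(Mul(-79434, Rational(-1, 259546)), Pow(473, 2)), -1)) = Mul(-218606, Pow(Add(Rational(39717, 129773), 223729), -1)) = Mul(-218606, Pow(Rational(29034023234, 129773), -1)) = Mul(-218606, Rational(129773, 29034023234)) = Rational(-14184578219, 14517011617)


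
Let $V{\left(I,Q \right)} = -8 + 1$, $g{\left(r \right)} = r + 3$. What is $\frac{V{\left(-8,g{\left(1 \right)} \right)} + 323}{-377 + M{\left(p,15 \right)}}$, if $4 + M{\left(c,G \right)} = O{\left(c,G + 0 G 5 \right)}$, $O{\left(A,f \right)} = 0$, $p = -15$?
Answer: $- \frac{316}{381} \approx -0.8294$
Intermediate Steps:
$g{\left(r \right)} = 3 + r$
$M{\left(c,G \right)} = -4$ ($M{\left(c,G \right)} = -4 + 0 = -4$)
$V{\left(I,Q \right)} = -7$
$\frac{V{\left(-8,g{\left(1 \right)} \right)} + 323}{-377 + M{\left(p,15 \right)}} = \frac{-7 + 323}{-377 - 4} = \frac{316}{-381} = 316 \left(- \frac{1}{381}\right) = - \frac{316}{381}$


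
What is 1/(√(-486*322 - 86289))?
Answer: -I*√242781/242781 ≈ -0.0020295*I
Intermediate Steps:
1/(√(-486*322 - 86289)) = 1/(√(-156492 - 86289)) = 1/(√(-242781)) = 1/(I*√242781) = -I*√242781/242781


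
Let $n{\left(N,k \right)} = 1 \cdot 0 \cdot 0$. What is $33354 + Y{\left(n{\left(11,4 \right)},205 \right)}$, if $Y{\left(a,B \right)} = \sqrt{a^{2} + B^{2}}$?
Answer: $33559$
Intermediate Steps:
$n{\left(N,k \right)} = 0$ ($n{\left(N,k \right)} = 0 \cdot 0 = 0$)
$Y{\left(a,B \right)} = \sqrt{B^{2} + a^{2}}$
$33354 + Y{\left(n{\left(11,4 \right)},205 \right)} = 33354 + \sqrt{205^{2} + 0^{2}} = 33354 + \sqrt{42025 + 0} = 33354 + \sqrt{42025} = 33354 + 205 = 33559$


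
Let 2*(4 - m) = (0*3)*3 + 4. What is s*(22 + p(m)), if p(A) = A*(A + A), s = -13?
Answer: -390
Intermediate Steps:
m = 2 (m = 4 - ((0*3)*3 + 4)/2 = 4 - (0*3 + 4)/2 = 4 - (0 + 4)/2 = 4 - 1/2*4 = 4 - 2 = 2)
p(A) = 2*A**2 (p(A) = A*(2*A) = 2*A**2)
s*(22 + p(m)) = -13*(22 + 2*2**2) = -13*(22 + 2*4) = -13*(22 + 8) = -13*30 = -390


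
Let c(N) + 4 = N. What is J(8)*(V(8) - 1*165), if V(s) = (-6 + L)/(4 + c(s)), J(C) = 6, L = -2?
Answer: -996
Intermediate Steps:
c(N) = -4 + N
V(s) = -8/s (V(s) = (-6 - 2)/(4 + (-4 + s)) = -8/s)
J(8)*(V(8) - 1*165) = 6*(-8/8 - 1*165) = 6*(-8*1/8 - 165) = 6*(-1 - 165) = 6*(-166) = -996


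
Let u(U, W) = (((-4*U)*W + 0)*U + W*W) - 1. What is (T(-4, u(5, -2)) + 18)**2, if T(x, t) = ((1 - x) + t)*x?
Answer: 662596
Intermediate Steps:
u(U, W) = -1 + W**2 - 4*W*U**2 (u(U, W) = ((-4*U*W + 0)*U + W**2) - 1 = ((-4*U*W)*U + W**2) - 1 = (-4*W*U**2 + W**2) - 1 = (W**2 - 4*W*U**2) - 1 = -1 + W**2 - 4*W*U**2)
T(x, t) = x*(1 + t - x) (T(x, t) = (1 + t - x)*x = x*(1 + t - x))
(T(-4, u(5, -2)) + 18)**2 = (-4*(1 + (-1 + (-2)**2 - 4*(-2)*5**2) - 1*(-4)) + 18)**2 = (-4*(1 + (-1 + 4 - 4*(-2)*25) + 4) + 18)**2 = (-4*(1 + (-1 + 4 + 200) + 4) + 18)**2 = (-4*(1 + 203 + 4) + 18)**2 = (-4*208 + 18)**2 = (-832 + 18)**2 = (-814)**2 = 662596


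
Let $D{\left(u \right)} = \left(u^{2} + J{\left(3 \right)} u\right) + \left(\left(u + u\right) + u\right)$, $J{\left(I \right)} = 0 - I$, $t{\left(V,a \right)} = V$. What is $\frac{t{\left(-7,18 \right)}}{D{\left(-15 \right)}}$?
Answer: $- \frac{7}{225} \approx -0.031111$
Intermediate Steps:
$J{\left(I \right)} = - I$
$D{\left(u \right)} = u^{2}$ ($D{\left(u \right)} = \left(u^{2} + \left(-1\right) 3 u\right) + \left(\left(u + u\right) + u\right) = \left(u^{2} - 3 u\right) + \left(2 u + u\right) = \left(u^{2} - 3 u\right) + 3 u = u^{2}$)
$\frac{t{\left(-7,18 \right)}}{D{\left(-15 \right)}} = - \frac{7}{\left(-15\right)^{2}} = - \frac{7}{225}$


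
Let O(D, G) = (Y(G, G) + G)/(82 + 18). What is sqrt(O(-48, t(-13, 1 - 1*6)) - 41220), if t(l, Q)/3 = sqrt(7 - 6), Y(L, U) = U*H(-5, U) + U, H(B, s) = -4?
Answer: I*sqrt(4122006)/10 ≈ 203.03*I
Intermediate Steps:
Y(L, U) = -3*U (Y(L, U) = U*(-4) + U = -4*U + U = -3*U)
t(l, Q) = 3 (t(l, Q) = 3*sqrt(7 - 6) = 3*sqrt(1) = 3*1 = 3)
O(D, G) = -G/50 (O(D, G) = (-3*G + G)/(82 + 18) = -2*G/100 = -2*G*(1/100) = -G/50)
sqrt(O(-48, t(-13, 1 - 1*6)) - 41220) = sqrt(-1/50*3 - 41220) = sqrt(-3/50 - 41220) = sqrt(-2061003/50) = I*sqrt(4122006)/10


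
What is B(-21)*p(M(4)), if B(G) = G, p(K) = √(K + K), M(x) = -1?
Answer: -21*I*√2 ≈ -29.698*I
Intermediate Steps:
p(K) = √2*√K (p(K) = √(2*K) = √2*√K)
B(-21)*p(M(4)) = -21*√2*√(-1) = -21*√2*I = -21*I*√2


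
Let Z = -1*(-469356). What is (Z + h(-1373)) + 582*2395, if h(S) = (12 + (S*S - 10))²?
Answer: 3553720750407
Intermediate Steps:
Z = 469356
h(S) = (2 + S²)² (h(S) = (12 + (S² - 10))² = (12 + (-10 + S²))² = (2 + S²)²)
(Z + h(-1373)) + 582*2395 = (469356 + (2 + (-1373)²)²) + 582*2395 = (469356 + (2 + 1885129)²) + 1393890 = (469356 + 1885131²) + 1393890 = (469356 + 3553718887161) + 1393890 = 3553719356517 + 1393890 = 3553720750407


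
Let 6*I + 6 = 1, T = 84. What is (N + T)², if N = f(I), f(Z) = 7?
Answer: 8281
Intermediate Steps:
I = -⅚ (I = -1 + (⅙)*1 = -1 + ⅙ = -⅚ ≈ -0.83333)
N = 7
(N + T)² = (7 + 84)² = 91² = 8281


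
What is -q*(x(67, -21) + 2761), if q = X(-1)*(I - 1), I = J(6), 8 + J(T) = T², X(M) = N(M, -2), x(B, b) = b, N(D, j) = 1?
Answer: -73980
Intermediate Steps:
X(M) = 1
J(T) = -8 + T²
I = 28 (I = -8 + 6² = -8 + 36 = 28)
q = 27 (q = 1*(28 - 1) = 1*27 = 27)
-q*(x(67, -21) + 2761) = -27*(-21 + 2761) = -27*2740 = -1*73980 = -73980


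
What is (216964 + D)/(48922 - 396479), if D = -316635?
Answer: 2431/8477 ≈ 0.28678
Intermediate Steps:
(216964 + D)/(48922 - 396479) = (216964 - 316635)/(48922 - 396479) = -99671/(-347557) = -99671*(-1/347557) = 2431/8477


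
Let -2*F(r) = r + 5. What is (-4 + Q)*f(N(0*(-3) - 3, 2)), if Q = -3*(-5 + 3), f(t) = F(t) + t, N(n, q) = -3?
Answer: -8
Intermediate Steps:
F(r) = -5/2 - r/2 (F(r) = -(r + 5)/2 = -(5 + r)/2 = -5/2 - r/2)
f(t) = -5/2 + t/2 (f(t) = (-5/2 - t/2) + t = -5/2 + t/2)
Q = 6 (Q = -3*(-2) = 6)
(-4 + Q)*f(N(0*(-3) - 3, 2)) = (-4 + 6)*(-5/2 + (1/2)*(-3)) = 2*(-5/2 - 3/2) = 2*(-4) = -8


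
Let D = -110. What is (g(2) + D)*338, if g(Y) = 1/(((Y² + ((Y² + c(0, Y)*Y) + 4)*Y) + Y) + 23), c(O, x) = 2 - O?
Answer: -1970202/53 ≈ -37174.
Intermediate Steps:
g(Y) = 1/(23 + Y + Y² + Y*(4 + Y² + 2*Y)) (g(Y) = 1/(((Y² + ((Y² + (2 - 1*0)*Y) + 4)*Y) + Y) + 23) = 1/(((Y² + ((Y² + (2 + 0)*Y) + 4)*Y) + Y) + 23) = 1/(((Y² + ((Y² + 2*Y) + 4)*Y) + Y) + 23) = 1/(((Y² + (4 + Y² + 2*Y)*Y) + Y) + 23) = 1/(((Y² + Y*(4 + Y² + 2*Y)) + Y) + 23) = 1/((Y + Y² + Y*(4 + Y² + 2*Y)) + 23) = 1/(23 + Y + Y² + Y*(4 + Y² + 2*Y)))
(g(2) + D)*338 = (1/(23 + 2³ + 3*2² + 5*2) - 110)*338 = (1/(23 + 8 + 3*4 + 10) - 110)*338 = (1/(23 + 8 + 12 + 10) - 110)*338 = (1/53 - 110)*338 = -5829/53*338 = -1970202/53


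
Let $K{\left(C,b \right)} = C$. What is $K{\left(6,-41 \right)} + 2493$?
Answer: $2499$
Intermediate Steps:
$K{\left(6,-41 \right)} + 2493 = 6 + 2493 = 2499$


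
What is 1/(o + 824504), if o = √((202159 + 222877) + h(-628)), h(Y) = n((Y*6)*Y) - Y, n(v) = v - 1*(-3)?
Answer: 824504/679804054045 - 21*√6331/679804054045 ≈ 1.2104e-6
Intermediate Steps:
n(v) = 3 + v (n(v) = v + 3 = 3 + v)
h(Y) = 3 - Y + 6*Y² (h(Y) = (3 + (Y*6)*Y) - Y = (3 + (6*Y)*Y) - Y = (3 + 6*Y²) - Y = 3 - Y + 6*Y²)
o = 21*√6331 (o = √((202159 + 222877) + (3 - 1*(-628) + 6*(-628)²)) = √(425036 + (3 + 628 + 6*394384)) = √(425036 + (3 + 628 + 2366304)) = √(425036 + 2366935) = √2791971 = 21*√6331 ≈ 1670.9)
1/(o + 824504) = 1/(21*√6331 + 824504) = 1/(824504 + 21*√6331)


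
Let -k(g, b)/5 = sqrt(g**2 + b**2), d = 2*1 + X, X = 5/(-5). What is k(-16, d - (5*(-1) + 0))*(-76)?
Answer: 760*sqrt(73) ≈ 6493.4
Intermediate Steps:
X = -1 (X = 5*(-1/5) = -1)
d = 1 (d = 2*1 - 1 = 2 - 1 = 1)
k(g, b) = -5*sqrt(b**2 + g**2) (k(g, b) = -5*sqrt(g**2 + b**2) = -5*sqrt(b**2 + g**2))
k(-16, d - (5*(-1) + 0))*(-76) = -5*sqrt((1 - (5*(-1) + 0))**2 + (-16)**2)*(-76) = -5*sqrt((1 - (-5 + 0))**2 + 256)*(-76) = -5*sqrt((1 - 1*(-5))**2 + 256)*(-76) = -5*sqrt((1 + 5)**2 + 256)*(-76) = -5*sqrt(6**2 + 256)*(-76) = -5*sqrt(36 + 256)*(-76) = -10*sqrt(73)*(-76) = 760*sqrt(73)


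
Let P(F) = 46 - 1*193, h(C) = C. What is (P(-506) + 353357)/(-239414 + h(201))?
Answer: -27170/18401 ≈ -1.4766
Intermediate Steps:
P(F) = -147 (P(F) = 46 - 193 = -147)
(P(-506) + 353357)/(-239414 + h(201)) = (-147 + 353357)/(-239414 + 201) = 353210/(-239213) = 353210*(-1/239213) = -27170/18401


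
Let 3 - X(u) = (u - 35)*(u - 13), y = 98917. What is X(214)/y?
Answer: -35976/98917 ≈ -0.36370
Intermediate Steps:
X(u) = 3 - (-35 + u)*(-13 + u) (X(u) = 3 - (u - 35)*(u - 13) = 3 - (-35 + u)*(-13 + u))
X(214)/y = (-452 - 1*214² + 48*214)/98917 = (-452 - 1*45796 + 10272)*(1/98917) = (-452 - 45796 + 10272)*(1/98917) = -35976*1/98917 = -35976/98917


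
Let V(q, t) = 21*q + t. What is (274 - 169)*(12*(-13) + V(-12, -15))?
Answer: -44415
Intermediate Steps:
V(q, t) = t + 21*q
(274 - 169)*(12*(-13) + V(-12, -15)) = (274 - 169)*(12*(-13) + (-15 + 21*(-12))) = 105*(-156 + (-15 - 252)) = 105*(-156 - 267) = 105*(-423) = -44415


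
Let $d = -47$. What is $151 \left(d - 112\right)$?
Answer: $-24009$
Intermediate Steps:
$151 \left(d - 112\right) = 151 \left(-47 - 112\right) = 151 \left(-159\right) = -24009$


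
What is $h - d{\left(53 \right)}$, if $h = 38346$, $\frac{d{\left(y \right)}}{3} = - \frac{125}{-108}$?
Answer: $\frac{1380331}{36} \approx 38343.0$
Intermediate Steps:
$d{\left(y \right)} = \frac{125}{36}$ ($d{\left(y \right)} = 3 \left(- \frac{125}{-108}\right) = 3 \left(\left(-125\right) \left(- \frac{1}{108}\right)\right) = 3 \cdot \frac{125}{108} = \frac{125}{36}$)
$h - d{\left(53 \right)} = 38346 - \frac{125}{36} = \frac{1380331}{36}$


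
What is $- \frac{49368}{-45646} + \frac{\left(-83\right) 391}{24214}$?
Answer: $- \frac{142976443}{552636122} \approx -0.25872$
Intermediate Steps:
$- \frac{49368}{-45646} + \frac{\left(-83\right) 391}{24214} = \left(-49368\right) \left(- \frac{1}{45646}\right) - \frac{32453}{24214} = \frac{24684}{22823} - \frac{32453}{24214} = - \frac{142976443}{552636122}$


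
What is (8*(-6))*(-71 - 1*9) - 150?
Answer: 3690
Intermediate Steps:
(8*(-6))*(-71 - 1*9) - 150 = -48*(-71 - 9) - 150 = -48*(-80) - 150 = 3840 - 150 = 3690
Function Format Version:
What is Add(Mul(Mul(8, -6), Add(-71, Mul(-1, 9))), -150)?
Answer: 3690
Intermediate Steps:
Add(Mul(Mul(8, -6), Add(-71, Mul(-1, 9))), -150) = Add(Mul(-48, Add(-71, -9)), -150) = Add(Mul(-48, -80), -150) = Add(3840, -150) = 3690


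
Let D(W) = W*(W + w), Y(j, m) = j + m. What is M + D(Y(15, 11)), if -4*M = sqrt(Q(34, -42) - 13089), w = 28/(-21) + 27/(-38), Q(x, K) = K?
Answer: 35503/57 - 3*I*sqrt(1459)/4 ≈ 622.86 - 28.648*I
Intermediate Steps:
w = -233/114 (w = 28*(-1/21) + 27*(-1/38) = -4/3 - 27/38 = -233/114 ≈ -2.0439)
D(W) = W*(-233/114 + W) (D(W) = W*(W - 233/114) = W*(-233/114 + W))
M = -3*I*sqrt(1459)/4 (M = -sqrt(-42 - 13089)/4 = -3*I*sqrt(1459)/4 ≈ -28.648*I)
M + D(Y(15, 11)) = -3*I*sqrt(1459)/4 + (15 + 11)*(-233 + 114*(15 + 11))/114 = -3*I*sqrt(1459)/4 + (1/114)*26*(-233 + 114*26) = -3*I*sqrt(1459)/4 + (1/114)*26*(-233 + 2964) = -3*I*sqrt(1459)/4 + (1/114)*26*2731 = -3*I*sqrt(1459)/4 + 35503/57 = 35503/57 - 3*I*sqrt(1459)/4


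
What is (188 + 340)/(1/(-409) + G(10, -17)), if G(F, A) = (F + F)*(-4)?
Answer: -71984/10907 ≈ -6.5998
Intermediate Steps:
G(F, A) = -8*F (G(F, A) = (2*F)*(-4) = -8*F)
(188 + 340)/(1/(-409) + G(10, -17)) = (188 + 340)/(1/(-409) - 8*10) = 528/(-1/409 - 80) = 528/(-32721/409) = 528*(-409/32721) = -71984/10907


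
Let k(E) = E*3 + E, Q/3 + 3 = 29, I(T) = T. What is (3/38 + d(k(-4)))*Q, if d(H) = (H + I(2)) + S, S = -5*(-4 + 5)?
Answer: -28041/19 ≈ -1475.8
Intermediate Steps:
Q = 78 (Q = -9 + 3*29 = -9 + 87 = 78)
k(E) = 4*E (k(E) = 3*E + E = 4*E)
S = -5 (S = -5*1 = -5)
d(H) = -3 + H (d(H) = (H + 2) - 5 = (2 + H) - 5 = -3 + H)
(3/38 + d(k(-4)))*Q = (3/38 + (-3 + 4*(-4)))*78 = (3*(1/38) + (-3 - 16))*78 = (3/38 - 19)*78 = -719/38*78 = -28041/19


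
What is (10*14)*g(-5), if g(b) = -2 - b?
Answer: 420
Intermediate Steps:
(10*14)*g(-5) = (10*14)*(-2 - 1*(-5)) = 140*(-2 + 5) = 140*3 = 420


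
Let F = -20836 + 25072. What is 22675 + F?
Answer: 26911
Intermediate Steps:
F = 4236
22675 + F = 22675 + 4236 = 26911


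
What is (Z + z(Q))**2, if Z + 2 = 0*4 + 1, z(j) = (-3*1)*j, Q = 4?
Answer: 169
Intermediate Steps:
z(j) = -3*j
Z = -1 (Z = -2 + (0*4 + 1) = -2 + (0 + 1) = -2 + 1 = -1)
(Z + z(Q))**2 = (-1 - 3*4)**2 = (-1 - 12)**2 = (-13)**2 = 169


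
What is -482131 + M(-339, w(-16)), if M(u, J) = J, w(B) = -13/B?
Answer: -7714083/16 ≈ -4.8213e+5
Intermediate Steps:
-482131 + M(-339, w(-16)) = -482131 - 13/(-16) = -482131 - 13*(-1/16) = -482131 + 13/16 = -7714083/16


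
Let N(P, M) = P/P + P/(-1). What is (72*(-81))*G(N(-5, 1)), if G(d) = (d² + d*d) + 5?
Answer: -449064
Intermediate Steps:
N(P, M) = 1 - P (N(P, M) = 1 + P*(-1) = 1 - P)
G(d) = 5 + 2*d² (G(d) = (d² + d²) + 5 = 2*d² + 5 = 5 + 2*d²)
(72*(-81))*G(N(-5, 1)) = (72*(-81))*(5 + 2*(1 - 1*(-5))²) = -5832*(5 + 2*(1 + 5)²) = -5832*(5 + 2*6²) = -5832*(5 + 2*36) = -5832*(5 + 72) = -5832*77 = -449064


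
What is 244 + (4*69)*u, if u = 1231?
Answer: 340000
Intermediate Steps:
244 + (4*69)*u = 244 + (4*69)*1231 = 244 + 276*1231 = 244 + 339756 = 340000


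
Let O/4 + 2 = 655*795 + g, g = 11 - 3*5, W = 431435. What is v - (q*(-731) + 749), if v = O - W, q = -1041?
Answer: 889721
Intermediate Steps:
g = -4 (g = 11 - 15 = -4)
O = 2082876 (O = -8 + 4*(655*795 - 4) = -8 + 4*(520725 - 4) = -8 + 4*520721 = -8 + 2082884 = 2082876)
v = 1651441 (v = 2082876 - 1*431435 = 2082876 - 431435 = 1651441)
v - (q*(-731) + 749) = 1651441 - (-1041*(-731) + 749) = 1651441 - (760971 + 749) = 1651441 - 1*761720 = 1651441 - 761720 = 889721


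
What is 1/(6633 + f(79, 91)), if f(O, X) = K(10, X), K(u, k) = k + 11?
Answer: 1/6735 ≈ 0.00014848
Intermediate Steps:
K(u, k) = 11 + k
f(O, X) = 11 + X
1/(6633 + f(79, 91)) = 1/(6633 + (11 + 91)) = 1/(6633 + 102) = 1/6735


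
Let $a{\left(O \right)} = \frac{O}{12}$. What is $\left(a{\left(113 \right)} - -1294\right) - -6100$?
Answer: $\frac{88841}{12} \approx 7403.4$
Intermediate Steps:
$a{\left(O \right)} = \frac{O}{12}$ ($a{\left(O \right)} = O \frac{1}{12} = \frac{O}{12}$)
$\left(a{\left(113 \right)} - -1294\right) - -6100 = \left(\frac{1}{12} \cdot 113 - -1294\right) - -6100 = \left(\frac{113}{12} + 1294\right) + 6100 = \frac{15641}{12} + 6100 = \frac{88841}{12}$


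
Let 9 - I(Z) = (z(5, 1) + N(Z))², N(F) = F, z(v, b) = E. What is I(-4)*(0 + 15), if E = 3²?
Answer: -240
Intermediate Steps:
E = 9
z(v, b) = 9
I(Z) = 9 - (9 + Z)²
I(-4)*(0 + 15) = (9 - (9 - 4)²)*(0 + 15) = (9 - 1*5²)*15 = (9 - 1*25)*15 = (9 - 25)*15 = -16*15 = -240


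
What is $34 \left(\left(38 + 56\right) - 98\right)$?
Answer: $-136$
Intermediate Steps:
$34 \left(\left(38 + 56\right) - 98\right) = 34 \left(94 - 98\right) = 34 \left(-4\right) = -136$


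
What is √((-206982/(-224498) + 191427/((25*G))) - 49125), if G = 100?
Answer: I*√1544976613405647573/5612450 ≈ 221.47*I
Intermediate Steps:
√((-206982/(-224498) + 191427/((25*G))) - 49125) = √((-206982/(-224498) + 191427/((25*100))) - 49125) = √((-206982*(-1/224498) + 191427/2500) - 49125) = √((103491/112249 + 191427*(1/2500)) - 49125) = √((103491/112249 + 191427/2500) - 49125) = √(21746216823/280622500 - 49125) = √(-13763834095677/280622500) = I*√1544976613405647573/5612450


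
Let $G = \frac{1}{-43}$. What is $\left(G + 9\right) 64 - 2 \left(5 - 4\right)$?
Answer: $\frac{24618}{43} \approx 572.51$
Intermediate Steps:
$G = - \frac{1}{43} \approx -0.023256$
$\left(G + 9\right) 64 - 2 \left(5 - 4\right) = \left(- \frac{1}{43} + 9\right) 64 - 2 \left(5 - 4\right) = \frac{386}{43} \cdot 64 - 2 = \frac{24704}{43} - 2 = \frac{24618}{43}$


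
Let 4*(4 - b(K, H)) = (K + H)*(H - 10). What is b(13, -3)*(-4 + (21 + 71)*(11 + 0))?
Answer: 36792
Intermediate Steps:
b(K, H) = 4 - (-10 + H)*(H + K)/4 (b(K, H) = 4 - (K + H)*(H - 10)/4 = 4 - (H + K)*(-10 + H)/4 = 4 - (-10 + H)*(H + K)/4)
b(13, -3)*(-4 + (21 + 71)*(11 + 0)) = (4 - ¼*(-3)² + (5/2)*(-3) + (5/2)*13 - ¼*(-3)*13)*(-4 + (21 + 71)*(11 + 0)) = (4 - ¼*9 - 15/2 + 65/2 + 39/4)*(-4 + 92*11) = (4 - 9/4 - 15/2 + 65/2 + 39/4)*(-4 + 1012) = (73/2)*1008 = 36792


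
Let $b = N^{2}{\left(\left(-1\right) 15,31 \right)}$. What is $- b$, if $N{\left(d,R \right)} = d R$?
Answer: $-216225$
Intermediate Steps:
$N{\left(d,R \right)} = R d$
$b = 216225$ ($b = \left(31 \left(\left(-1\right) 15\right)\right)^{2} = \left(31 \left(-15\right)\right)^{2} = \left(-465\right)^{2} = 216225$)
$- b = \left(-1\right) 216225 = -216225$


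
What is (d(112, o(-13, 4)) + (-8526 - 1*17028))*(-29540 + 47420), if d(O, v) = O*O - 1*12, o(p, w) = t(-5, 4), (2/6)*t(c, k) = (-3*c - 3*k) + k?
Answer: -232833360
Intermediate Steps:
t(c, k) = -9*c - 6*k (t(c, k) = 3*((-3*c - 3*k) + k) = 3*(-3*c - 2*k) = -9*c - 6*k)
o(p, w) = 21 (o(p, w) = -9*(-5) - 6*4 = 45 - 24 = 21)
d(O, v) = -12 + O² (d(O, v) = O² - 12 = -12 + O²)
(d(112, o(-13, 4)) + (-8526 - 1*17028))*(-29540 + 47420) = ((-12 + 112²) + (-8526 - 1*17028))*(-29540 + 47420) = ((-12 + 12544) + (-8526 - 17028))*17880 = (12532 - 25554)*17880 = -13022*17880 = -232833360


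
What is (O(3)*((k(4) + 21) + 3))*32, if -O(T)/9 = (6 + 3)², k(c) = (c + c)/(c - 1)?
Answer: -622080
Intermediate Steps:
k(c) = 2*c/(-1 + c) (k(c) = (2*c)/(-1 + c) = 2*c/(-1 + c))
O(T) = -729 (O(T) = -9*(6 + 3)² = -9*9² = -9*81 = -729)
(O(3)*((k(4) + 21) + 3))*32 = -729*((2*4/(-1 + 4) + 21) + 3)*32 = -729*((2*4/3 + 21) + 3)*32 = -729*((2*4*(⅓) + 21) + 3)*32 = -729*((8/3 + 21) + 3)*32 = -729*(71/3 + 3)*32 = -729*80/3*32 = -19440*32 = -622080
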